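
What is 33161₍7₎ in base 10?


Positional values (base 7):
  1 × 7^0 = 1 × 1 = 1
  6 × 7^1 = 6 × 7 = 42
  1 × 7^2 = 1 × 49 = 49
  3 × 7^3 = 3 × 343 = 1029
  3 × 7^4 = 3 × 2401 = 7203
Sum = 1 + 42 + 49 + 1029 + 7203
= 8324


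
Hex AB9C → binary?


Each hex digit → 4 binary bits:
  A = 1010
  B = 1011
  9 = 1001
  C = 1100
Concatenate: 1010 1011 1001 1100
= 1010101110011100


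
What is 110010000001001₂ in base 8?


Group into 3-bit groups: 110010000001001
  110 = 6
  010 = 2
  000 = 0
  001 = 1
  001 = 1
= 0o62011


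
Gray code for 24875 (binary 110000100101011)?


Binary: 110000100101011
Gray code: G = B XOR (B >> 1)
B >> 1 = 011000010010101
110000100101011 XOR 011000010010101:
  1 XOR 0 = 1
  1 XOR 1 = 0
  0 XOR 1 = 1
  0 XOR 0 = 0
  0 XOR 0 = 0
  0 XOR 0 = 0
  1 XOR 0 = 1
  0 XOR 1 = 1
  0 XOR 0 = 0
  1 XOR 0 = 1
  0 XOR 1 = 1
  1 XOR 0 = 1
  0 XOR 1 = 1
  1 XOR 0 = 1
  1 XOR 1 = 0
= 101000110111110


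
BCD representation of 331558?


Each digit → 4-bit binary:
  3 → 0011
  3 → 0011
  1 → 0001
  5 → 0101
  5 → 0101
  8 → 1000
= 0011 0011 0001 0101 0101 1000


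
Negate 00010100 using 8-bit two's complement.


Original: 00010100
Step 1 - Invert all bits: 11101011
Step 2 - Add 1: 11101011 + 1
= 11101100 (represents -20)


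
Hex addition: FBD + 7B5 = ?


Align and add column by column (LSB to MSB, each column mod 16 with carry):
  0FBD
+ 07B5
  ----
  col 0: D(13) + 5(5) + 0 (carry in) = 18 → 2(2), carry out 1
  col 1: B(11) + B(11) + 1 (carry in) = 23 → 7(7), carry out 1
  col 2: F(15) + 7(7) + 1 (carry in) = 23 → 7(7), carry out 1
  col 3: 0(0) + 0(0) + 1 (carry in) = 1 → 1(1), carry out 0
Reading digits MSB→LSB: 1772
Strip leading zeros: 1772
= 0x1772


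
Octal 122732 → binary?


Each octal digit → 3 binary bits:
  1 = 001
  2 = 010
  2 = 010
  7 = 111
  3 = 011
  2 = 010
Concatenate: 001 010 010 111 011 010
= 001010010111011010


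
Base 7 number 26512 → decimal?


Positional values (base 7):
  2 × 7^0 = 2 × 1 = 2
  1 × 7^1 = 1 × 7 = 7
  5 × 7^2 = 5 × 49 = 245
  6 × 7^3 = 6 × 343 = 2058
  2 × 7^4 = 2 × 2401 = 4802
Sum = 2 + 7 + 245 + 2058 + 4802
= 7114


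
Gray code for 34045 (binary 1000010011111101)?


Binary: 1000010011111101
Gray code: G = B XOR (B >> 1)
B >> 1 = 0100001001111110
1000010011111101 XOR 0100001001111110:
  1 XOR 0 = 1
  0 XOR 1 = 1
  0 XOR 0 = 0
  0 XOR 0 = 0
  0 XOR 0 = 0
  1 XOR 0 = 1
  0 XOR 1 = 1
  0 XOR 0 = 0
  1 XOR 0 = 1
  1 XOR 1 = 0
  1 XOR 1 = 0
  1 XOR 1 = 0
  1 XOR 1 = 0
  1 XOR 1 = 0
  0 XOR 1 = 1
  1 XOR 0 = 1
= 1100011010000011


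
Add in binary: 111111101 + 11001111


Align and add column by column (LSB to MSB, carry propagating):
  0111111101
+ 0011001111
  ----------
  col 0: 1 + 1 + 0 (carry in) = 2 → bit 0, carry out 1
  col 1: 0 + 1 + 1 (carry in) = 2 → bit 0, carry out 1
  col 2: 1 + 1 + 1 (carry in) = 3 → bit 1, carry out 1
  col 3: 1 + 1 + 1 (carry in) = 3 → bit 1, carry out 1
  col 4: 1 + 0 + 1 (carry in) = 2 → bit 0, carry out 1
  col 5: 1 + 0 + 1 (carry in) = 2 → bit 0, carry out 1
  col 6: 1 + 1 + 1 (carry in) = 3 → bit 1, carry out 1
  col 7: 1 + 1 + 1 (carry in) = 3 → bit 1, carry out 1
  col 8: 1 + 0 + 1 (carry in) = 2 → bit 0, carry out 1
  col 9: 0 + 0 + 1 (carry in) = 1 → bit 1, carry out 0
Reading bits MSB→LSB: 1011001100
Strip leading zeros: 1011001100
= 1011001100


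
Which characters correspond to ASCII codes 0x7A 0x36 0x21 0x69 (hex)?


Codes (hex): 0x7A 0x36 0x21 0x69
Per-code ASCII lookup:
  0x7A = 122  (range 97-122: lowercase, 122 - 97 = 25) → 'z'
  0x36 = 54  (range 48-57: digits, 54 - 48 = 6) → '6'
  0x21 = 33  (special character) → '!'
  0x69 = 105  (range 97-122: lowercase, 105 - 97 = 8) → 'i'
= 'z6!i'


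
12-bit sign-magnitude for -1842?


Sign bit: 1 (negative)
Magnitude: 1842 = 11100110010
= 111100110010


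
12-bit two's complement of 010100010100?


Original: 010100010100
Step 1 - Invert all bits: 101011101011
Step 2 - Add 1: 101011101011 + 1
= 101011101100 (represents -1300)


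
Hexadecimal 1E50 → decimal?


Positional values:
Position 0: 0 × 16^0 = 0 × 1 = 0
Position 1: 5 × 16^1 = 5 × 16 = 80
Position 2: E × 16^2 = 14 × 256 = 3584
Position 3: 1 × 16^3 = 1 × 4096 = 4096
Sum = 0 + 80 + 3584 + 4096
= 7760


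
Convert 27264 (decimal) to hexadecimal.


Divide by 16 repeatedly:
27264 ÷ 16 = 1704 remainder 0 (0)
1704 ÷ 16 = 106 remainder 8 (8)
106 ÷ 16 = 6 remainder 10 (A)
6 ÷ 16 = 0 remainder 6 (6)
Reading remainders bottom-up:
= 0x6A80


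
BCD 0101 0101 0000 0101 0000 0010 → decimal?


Each 4-bit group → digit:
  0101 → 5
  0101 → 5
  0000 → 0
  0101 → 5
  0000 → 0
  0010 → 2
= 550502


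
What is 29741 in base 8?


Divide by 8 repeatedly:
29741 ÷ 8 = 3717 remainder 5
3717 ÷ 8 = 464 remainder 5
464 ÷ 8 = 58 remainder 0
58 ÷ 8 = 7 remainder 2
7 ÷ 8 = 0 remainder 7
Reading remainders bottom-up:
= 0o72055


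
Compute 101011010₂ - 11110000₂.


Align and subtract column by column (LSB to MSB, borrowing when needed):
  101011010
- 011110000
  ---------
  col 0: (0 - 0 borrow-in) - 0 → 0 - 0 = 0, borrow out 0
  col 1: (1 - 0 borrow-in) - 0 → 1 - 0 = 1, borrow out 0
  col 2: (0 - 0 borrow-in) - 0 → 0 - 0 = 0, borrow out 0
  col 3: (1 - 0 borrow-in) - 0 → 1 - 0 = 1, borrow out 0
  col 4: (1 - 0 borrow-in) - 1 → 1 - 1 = 0, borrow out 0
  col 5: (0 - 0 borrow-in) - 1 → borrow from next column: (0+2) - 1 = 1, borrow out 1
  col 6: (1 - 1 borrow-in) - 1 → borrow from next column: (0+2) - 1 = 1, borrow out 1
  col 7: (0 - 1 borrow-in) - 1 → borrow from next column: (-1+2) - 1 = 0, borrow out 1
  col 8: (1 - 1 borrow-in) - 0 → 0 - 0 = 0, borrow out 0
Reading bits MSB→LSB: 001101010
Strip leading zeros: 1101010
= 1101010


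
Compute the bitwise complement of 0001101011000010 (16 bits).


Original: 0001101011000010
Invert all bits:
  bit 0: 0 → 1
  bit 1: 0 → 1
  bit 2: 0 → 1
  bit 3: 1 → 0
  bit 4: 1 → 0
  bit 5: 0 → 1
  bit 6: 1 → 0
  bit 7: 0 → 1
  bit 8: 1 → 0
  bit 9: 1 → 0
  bit 10: 0 → 1
  bit 11: 0 → 1
  bit 12: 0 → 1
  bit 13: 0 → 1
  bit 14: 1 → 0
  bit 15: 0 → 1
= 1110010100111101


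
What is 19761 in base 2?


Divide by 2 repeatedly:
19761 ÷ 2 = 9880 remainder 1
9880 ÷ 2 = 4940 remainder 0
4940 ÷ 2 = 2470 remainder 0
2470 ÷ 2 = 1235 remainder 0
1235 ÷ 2 = 617 remainder 1
617 ÷ 2 = 308 remainder 1
308 ÷ 2 = 154 remainder 0
154 ÷ 2 = 77 remainder 0
77 ÷ 2 = 38 remainder 1
38 ÷ 2 = 19 remainder 0
19 ÷ 2 = 9 remainder 1
9 ÷ 2 = 4 remainder 1
4 ÷ 2 = 2 remainder 0
2 ÷ 2 = 1 remainder 0
1 ÷ 2 = 0 remainder 1
Reading remainders bottom-up:
= 100110100110001


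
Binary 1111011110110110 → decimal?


Positional values:
Bit 1: 1 × 2^1 = 2
Bit 2: 1 × 2^2 = 4
Bit 4: 1 × 2^4 = 16
Bit 5: 1 × 2^5 = 32
Bit 7: 1 × 2^7 = 128
Bit 8: 1 × 2^8 = 256
Bit 9: 1 × 2^9 = 512
Bit 10: 1 × 2^10 = 1024
Bit 12: 1 × 2^12 = 4096
Bit 13: 1 × 2^13 = 8192
Bit 14: 1 × 2^14 = 16384
Bit 15: 1 × 2^15 = 32768
Sum = 2 + 4 + 16 + 32 + 128 + 256 + 512 + 1024 + 4096 + 8192 + 16384 + 32768
= 63414


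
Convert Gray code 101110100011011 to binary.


Gray code: 101110100011011
MSB stays the same: 1
Each subsequent bit = prev_binary XOR current_gray:
  B[1] = 1 XOR 0 = 1
  B[2] = 1 XOR 1 = 0
  B[3] = 0 XOR 1 = 1
  B[4] = 1 XOR 1 = 0
  B[5] = 0 XOR 0 = 0
  B[6] = 0 XOR 1 = 1
  B[7] = 1 XOR 0 = 1
  B[8] = 1 XOR 0 = 1
  B[9] = 1 XOR 0 = 1
  B[10] = 1 XOR 1 = 0
  B[11] = 0 XOR 1 = 1
  B[12] = 1 XOR 0 = 1
  B[13] = 1 XOR 1 = 0
  B[14] = 0 XOR 1 = 1
= 110100111101101 (27117 decimal)


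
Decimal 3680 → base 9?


Divide by 9 repeatedly:
3680 ÷ 9 = 408 remainder 8
408 ÷ 9 = 45 remainder 3
45 ÷ 9 = 5 remainder 0
5 ÷ 9 = 0 remainder 5
Reading remainders bottom-up:
= 5038


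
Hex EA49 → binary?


Each hex digit → 4 binary bits:
  E = 1110
  A = 1010
  4 = 0100
  9 = 1001
Concatenate: 1110 1010 0100 1001
= 1110101001001001


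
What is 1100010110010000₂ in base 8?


Group into 3-bit groups: 001100010110010000
  001 = 1
  100 = 4
  010 = 2
  110 = 6
  010 = 2
  000 = 0
= 0o142620


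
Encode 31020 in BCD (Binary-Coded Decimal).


Each digit → 4-bit binary:
  3 → 0011
  1 → 0001
  0 → 0000
  2 → 0010
  0 → 0000
= 0011 0001 0000 0010 0000


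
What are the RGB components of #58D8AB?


Hex: #58D8AB
R = 58₁₆ = 88
G = D8₁₆ = 216
B = AB₁₆ = 171
= RGB(88, 216, 171)


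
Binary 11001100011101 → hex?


Group into 4-bit nibbles: 0011001100011101
  0011 = 3
  0011 = 3
  0001 = 1
  1101 = D
= 0x331D


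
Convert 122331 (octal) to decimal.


Positional values:
Position 0: 1 × 8^0 = 1
Position 1: 3 × 8^1 = 24
Position 2: 3 × 8^2 = 192
Position 3: 2 × 8^3 = 1024
Position 4: 2 × 8^4 = 8192
Position 5: 1 × 8^5 = 32768
Sum = 1 + 24 + 192 + 1024 + 8192 + 32768
= 42201


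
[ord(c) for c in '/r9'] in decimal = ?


String: '/r9'  (3 characters)
Per-character ASCII lookup:
  '/': special character: '/' = 47
  'r': lowercase starts at 97: 'r' = 97 + 17 = 114
  '9': digits start at 48: '9' = 48 + 9 = 57
= 47 114 57


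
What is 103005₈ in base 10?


Positional values:
Position 0: 5 × 8^0 = 5
Position 1: 0 × 8^1 = 0
Position 2: 0 × 8^2 = 0
Position 3: 3 × 8^3 = 1536
Position 4: 0 × 8^4 = 0
Position 5: 1 × 8^5 = 32768
Sum = 5 + 0 + 0 + 1536 + 0 + 32768
= 34309


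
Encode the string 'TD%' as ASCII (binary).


String: 'TD%'  (3 characters)
Per-character ASCII lookup:
  'T': uppercase starts at 65: 'T' = 65 + 19 = 84 → 1010100
  'D': uppercase starts at 65: 'D' = 65 + 3 = 68 → 1000100
  '%': special character: '%' = 37 → 100101
= 1010100 1000100 100101


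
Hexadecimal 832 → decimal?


Positional values:
Position 0: 2 × 16^0 = 2 × 1 = 2
Position 1: 3 × 16^1 = 3 × 16 = 48
Position 2: 8 × 16^2 = 8 × 256 = 2048
Sum = 2 + 48 + 2048
= 2098


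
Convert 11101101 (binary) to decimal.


Positional values:
Bit 0: 1 × 2^0 = 1
Bit 2: 1 × 2^2 = 4
Bit 3: 1 × 2^3 = 8
Bit 5: 1 × 2^5 = 32
Bit 6: 1 × 2^6 = 64
Bit 7: 1 × 2^7 = 128
Sum = 1 + 4 + 8 + 32 + 64 + 128
= 237


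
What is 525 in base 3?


Divide by 3 repeatedly:
525 ÷ 3 = 175 remainder 0
175 ÷ 3 = 58 remainder 1
58 ÷ 3 = 19 remainder 1
19 ÷ 3 = 6 remainder 1
6 ÷ 3 = 2 remainder 0
2 ÷ 3 = 0 remainder 2
Reading remainders bottom-up:
= 201110


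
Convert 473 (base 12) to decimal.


Positional values (base 12):
  3 × 12^0 = 3 × 1 = 3
  7 × 12^1 = 7 × 12 = 84
  4 × 12^2 = 4 × 144 = 576
Sum = 3 + 84 + 576
= 663


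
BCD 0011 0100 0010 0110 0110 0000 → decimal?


Each 4-bit group → digit:
  0011 → 3
  0100 → 4
  0010 → 2
  0110 → 6
  0110 → 6
  0000 → 0
= 342660


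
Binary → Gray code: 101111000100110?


Binary: 101111000100110
Gray code: G = B XOR (B >> 1)
B >> 1 = 010111100010011
101111000100110 XOR 010111100010011:
  1 XOR 0 = 1
  0 XOR 1 = 1
  1 XOR 0 = 1
  1 XOR 1 = 0
  1 XOR 1 = 0
  1 XOR 1 = 0
  0 XOR 1 = 1
  0 XOR 0 = 0
  0 XOR 0 = 0
  1 XOR 0 = 1
  0 XOR 1 = 1
  0 XOR 0 = 0
  1 XOR 0 = 1
  1 XOR 1 = 0
  0 XOR 1 = 1
= 111000100110101


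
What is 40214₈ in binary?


Each octal digit → 3 binary bits:
  4 = 100
  0 = 000
  2 = 010
  1 = 001
  4 = 100
Concatenate: 100 000 010 001 100
= 100000010001100


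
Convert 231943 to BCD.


Each digit → 4-bit binary:
  2 → 0010
  3 → 0011
  1 → 0001
  9 → 1001
  4 → 0100
  3 → 0011
= 0010 0011 0001 1001 0100 0011


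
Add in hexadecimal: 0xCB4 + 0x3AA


Align and add column by column (LSB to MSB, each column mod 16 with carry):
  0CB4
+ 03AA
  ----
  col 0: 4(4) + A(10) + 0 (carry in) = 14 → E(14), carry out 0
  col 1: B(11) + A(10) + 0 (carry in) = 21 → 5(5), carry out 1
  col 2: C(12) + 3(3) + 1 (carry in) = 16 → 0(0), carry out 1
  col 3: 0(0) + 0(0) + 1 (carry in) = 1 → 1(1), carry out 0
Reading digits MSB→LSB: 105E
Strip leading zeros: 105E
= 0x105E


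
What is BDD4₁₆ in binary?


Each hex digit → 4 binary bits:
  B = 1011
  D = 1101
  D = 1101
  4 = 0100
Concatenate: 1011 1101 1101 0100
= 1011110111010100


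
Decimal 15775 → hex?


Divide by 16 repeatedly:
15775 ÷ 16 = 985 remainder 15 (F)
985 ÷ 16 = 61 remainder 9 (9)
61 ÷ 16 = 3 remainder 13 (D)
3 ÷ 16 = 0 remainder 3 (3)
Reading remainders bottom-up:
= 0x3D9F


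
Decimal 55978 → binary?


Divide by 2 repeatedly:
55978 ÷ 2 = 27989 remainder 0
27989 ÷ 2 = 13994 remainder 1
13994 ÷ 2 = 6997 remainder 0
6997 ÷ 2 = 3498 remainder 1
3498 ÷ 2 = 1749 remainder 0
1749 ÷ 2 = 874 remainder 1
874 ÷ 2 = 437 remainder 0
437 ÷ 2 = 218 remainder 1
218 ÷ 2 = 109 remainder 0
109 ÷ 2 = 54 remainder 1
54 ÷ 2 = 27 remainder 0
27 ÷ 2 = 13 remainder 1
13 ÷ 2 = 6 remainder 1
6 ÷ 2 = 3 remainder 0
3 ÷ 2 = 1 remainder 1
1 ÷ 2 = 0 remainder 1
Reading remainders bottom-up:
= 1101101010101010


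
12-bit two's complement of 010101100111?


Original: 010101100111
Step 1 - Invert all bits: 101010011000
Step 2 - Add 1: 101010011000 + 1
= 101010011001 (represents -1383)


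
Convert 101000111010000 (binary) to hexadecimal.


Group into 4-bit nibbles: 0101000111010000
  0101 = 5
  0001 = 1
  1101 = D
  0000 = 0
= 0x51D0


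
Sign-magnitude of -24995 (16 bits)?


Sign bit: 1 (negative)
Magnitude: 24995 = 110000110100011
= 1110000110100011


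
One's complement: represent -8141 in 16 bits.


Original: 0001111111001101
Invert all bits:
  bit 0: 0 → 1
  bit 1: 0 → 1
  bit 2: 0 → 1
  bit 3: 1 → 0
  bit 4: 1 → 0
  bit 5: 1 → 0
  bit 6: 1 → 0
  bit 7: 1 → 0
  bit 8: 1 → 0
  bit 9: 1 → 0
  bit 10: 0 → 1
  bit 11: 0 → 1
  bit 12: 1 → 0
  bit 13: 1 → 0
  bit 14: 0 → 1
  bit 15: 1 → 0
= 1110000000110010


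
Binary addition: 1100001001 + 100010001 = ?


Align and add column by column (LSB to MSB, carry propagating):
  01100001001
+ 00100010001
  -----------
  col 0: 1 + 1 + 0 (carry in) = 2 → bit 0, carry out 1
  col 1: 0 + 0 + 1 (carry in) = 1 → bit 1, carry out 0
  col 2: 0 + 0 + 0 (carry in) = 0 → bit 0, carry out 0
  col 3: 1 + 0 + 0 (carry in) = 1 → bit 1, carry out 0
  col 4: 0 + 1 + 0 (carry in) = 1 → bit 1, carry out 0
  col 5: 0 + 0 + 0 (carry in) = 0 → bit 0, carry out 0
  col 6: 0 + 0 + 0 (carry in) = 0 → bit 0, carry out 0
  col 7: 0 + 0 + 0 (carry in) = 0 → bit 0, carry out 0
  col 8: 1 + 1 + 0 (carry in) = 2 → bit 0, carry out 1
  col 9: 1 + 0 + 1 (carry in) = 2 → bit 0, carry out 1
  col 10: 0 + 0 + 1 (carry in) = 1 → bit 1, carry out 0
Reading bits MSB→LSB: 10000011010
Strip leading zeros: 10000011010
= 10000011010


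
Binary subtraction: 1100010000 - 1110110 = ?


Align and subtract column by column (LSB to MSB, borrowing when needed):
  1100010000
- 0001110110
  ----------
  col 0: (0 - 0 borrow-in) - 0 → 0 - 0 = 0, borrow out 0
  col 1: (0 - 0 borrow-in) - 1 → borrow from next column: (0+2) - 1 = 1, borrow out 1
  col 2: (0 - 1 borrow-in) - 1 → borrow from next column: (-1+2) - 1 = 0, borrow out 1
  col 3: (0 - 1 borrow-in) - 0 → borrow from next column: (-1+2) - 0 = 1, borrow out 1
  col 4: (1 - 1 borrow-in) - 1 → borrow from next column: (0+2) - 1 = 1, borrow out 1
  col 5: (0 - 1 borrow-in) - 1 → borrow from next column: (-1+2) - 1 = 0, borrow out 1
  col 6: (0 - 1 borrow-in) - 1 → borrow from next column: (-1+2) - 1 = 0, borrow out 1
  col 7: (0 - 1 borrow-in) - 0 → borrow from next column: (-1+2) - 0 = 1, borrow out 1
  col 8: (1 - 1 borrow-in) - 0 → 0 - 0 = 0, borrow out 0
  col 9: (1 - 0 borrow-in) - 0 → 1 - 0 = 1, borrow out 0
Reading bits MSB→LSB: 1010011010
Strip leading zeros: 1010011010
= 1010011010


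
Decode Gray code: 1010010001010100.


Gray code: 1010010001010100
MSB stays the same: 1
Each subsequent bit = prev_binary XOR current_gray:
  B[1] = 1 XOR 0 = 1
  B[2] = 1 XOR 1 = 0
  B[3] = 0 XOR 0 = 0
  B[4] = 0 XOR 0 = 0
  B[5] = 0 XOR 1 = 1
  B[6] = 1 XOR 0 = 1
  B[7] = 1 XOR 0 = 1
  B[8] = 1 XOR 0 = 1
  B[9] = 1 XOR 1 = 0
  B[10] = 0 XOR 0 = 0
  B[11] = 0 XOR 1 = 1
  B[12] = 1 XOR 0 = 1
  B[13] = 1 XOR 1 = 0
  B[14] = 0 XOR 0 = 0
  B[15] = 0 XOR 0 = 0
= 1100011110011000 (51096 decimal)


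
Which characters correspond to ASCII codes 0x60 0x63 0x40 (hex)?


Codes (hex): 0x60 0x63 0x40
Per-code ASCII lookup:
  0x60 = 96  (special character) → '`'
  0x63 = 99  (range 97-122: lowercase, 99 - 97 = 2) → 'c'
  0x40 = 64  (special character) → '@'
= '`c@'


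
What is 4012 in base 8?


Divide by 8 repeatedly:
4012 ÷ 8 = 501 remainder 4
501 ÷ 8 = 62 remainder 5
62 ÷ 8 = 7 remainder 6
7 ÷ 8 = 0 remainder 7
Reading remainders bottom-up:
= 0o7654


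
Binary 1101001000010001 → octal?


Group into 3-bit groups: 001101001000010001
  001 = 1
  101 = 5
  001 = 1
  000 = 0
  010 = 2
  001 = 1
= 0o151021


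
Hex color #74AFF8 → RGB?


Hex: #74AFF8
R = 74₁₆ = 116
G = AF₁₆ = 175
B = F8₁₆ = 248
= RGB(116, 175, 248)


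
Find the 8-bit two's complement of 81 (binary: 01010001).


Original: 01010001
Step 1 - Invert all bits: 10101110
Step 2 - Add 1: 10101110 + 1
= 10101111 (represents -81)


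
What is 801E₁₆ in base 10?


Positional values:
Position 0: E × 16^0 = 14 × 1 = 14
Position 1: 1 × 16^1 = 1 × 16 = 16
Position 2: 0 × 16^2 = 0 × 256 = 0
Position 3: 8 × 16^3 = 8 × 4096 = 32768
Sum = 14 + 16 + 0 + 32768
= 32798


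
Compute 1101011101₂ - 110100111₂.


Align and subtract column by column (LSB to MSB, borrowing when needed):
  1101011101
- 0110100111
  ----------
  col 0: (1 - 0 borrow-in) - 1 → 1 - 1 = 0, borrow out 0
  col 1: (0 - 0 borrow-in) - 1 → borrow from next column: (0+2) - 1 = 1, borrow out 1
  col 2: (1 - 1 borrow-in) - 1 → borrow from next column: (0+2) - 1 = 1, borrow out 1
  col 3: (1 - 1 borrow-in) - 0 → 0 - 0 = 0, borrow out 0
  col 4: (1 - 0 borrow-in) - 0 → 1 - 0 = 1, borrow out 0
  col 5: (0 - 0 borrow-in) - 1 → borrow from next column: (0+2) - 1 = 1, borrow out 1
  col 6: (1 - 1 borrow-in) - 0 → 0 - 0 = 0, borrow out 0
  col 7: (0 - 0 borrow-in) - 1 → borrow from next column: (0+2) - 1 = 1, borrow out 1
  col 8: (1 - 1 borrow-in) - 1 → borrow from next column: (0+2) - 1 = 1, borrow out 1
  col 9: (1 - 1 borrow-in) - 0 → 0 - 0 = 0, borrow out 0
Reading bits MSB→LSB: 0110110110
Strip leading zeros: 110110110
= 110110110


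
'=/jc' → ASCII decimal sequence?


String: '=/jc'  (4 characters)
Per-character ASCII lookup:
  '=': special character: '=' = 61
  '/': special character: '/' = 47
  'j': lowercase starts at 97: 'j' = 97 + 9 = 106
  'c': lowercase starts at 97: 'c' = 97 + 2 = 99
= 61 47 106 99


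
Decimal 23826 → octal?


Divide by 8 repeatedly:
23826 ÷ 8 = 2978 remainder 2
2978 ÷ 8 = 372 remainder 2
372 ÷ 8 = 46 remainder 4
46 ÷ 8 = 5 remainder 6
5 ÷ 8 = 0 remainder 5
Reading remainders bottom-up:
= 0o56422


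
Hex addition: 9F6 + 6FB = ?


Align and add column by column (LSB to MSB, each column mod 16 with carry):
  09F6
+ 06FB
  ----
  col 0: 6(6) + B(11) + 0 (carry in) = 17 → 1(1), carry out 1
  col 1: F(15) + F(15) + 1 (carry in) = 31 → F(15), carry out 1
  col 2: 9(9) + 6(6) + 1 (carry in) = 16 → 0(0), carry out 1
  col 3: 0(0) + 0(0) + 1 (carry in) = 1 → 1(1), carry out 0
Reading digits MSB→LSB: 10F1
Strip leading zeros: 10F1
= 0x10F1


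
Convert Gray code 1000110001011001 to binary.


Gray code: 1000110001011001
MSB stays the same: 1
Each subsequent bit = prev_binary XOR current_gray:
  B[1] = 1 XOR 0 = 1
  B[2] = 1 XOR 0 = 1
  B[3] = 1 XOR 0 = 1
  B[4] = 1 XOR 1 = 0
  B[5] = 0 XOR 1 = 1
  B[6] = 1 XOR 0 = 1
  B[7] = 1 XOR 0 = 1
  B[8] = 1 XOR 0 = 1
  B[9] = 1 XOR 1 = 0
  B[10] = 0 XOR 0 = 0
  B[11] = 0 XOR 1 = 1
  B[12] = 1 XOR 1 = 0
  B[13] = 0 XOR 0 = 0
  B[14] = 0 XOR 0 = 0
  B[15] = 0 XOR 1 = 1
= 1111011110010001 (63377 decimal)


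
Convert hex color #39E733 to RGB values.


Hex: #39E733
R = 39₁₆ = 57
G = E7₁₆ = 231
B = 33₁₆ = 51
= RGB(57, 231, 51)


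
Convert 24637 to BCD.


Each digit → 4-bit binary:
  2 → 0010
  4 → 0100
  6 → 0110
  3 → 0011
  7 → 0111
= 0010 0100 0110 0011 0111


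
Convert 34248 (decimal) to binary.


Divide by 2 repeatedly:
34248 ÷ 2 = 17124 remainder 0
17124 ÷ 2 = 8562 remainder 0
8562 ÷ 2 = 4281 remainder 0
4281 ÷ 2 = 2140 remainder 1
2140 ÷ 2 = 1070 remainder 0
1070 ÷ 2 = 535 remainder 0
535 ÷ 2 = 267 remainder 1
267 ÷ 2 = 133 remainder 1
133 ÷ 2 = 66 remainder 1
66 ÷ 2 = 33 remainder 0
33 ÷ 2 = 16 remainder 1
16 ÷ 2 = 8 remainder 0
8 ÷ 2 = 4 remainder 0
4 ÷ 2 = 2 remainder 0
2 ÷ 2 = 1 remainder 0
1 ÷ 2 = 0 remainder 1
Reading remainders bottom-up:
= 1000010111001000


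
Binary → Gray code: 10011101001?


Binary: 10011101001
Gray code: G = B XOR (B >> 1)
B >> 1 = 01001110100
10011101001 XOR 01001110100:
  1 XOR 0 = 1
  0 XOR 1 = 1
  0 XOR 0 = 0
  1 XOR 0 = 1
  1 XOR 1 = 0
  1 XOR 1 = 0
  0 XOR 1 = 1
  1 XOR 0 = 1
  0 XOR 1 = 1
  0 XOR 0 = 0
  1 XOR 0 = 1
= 11010011101


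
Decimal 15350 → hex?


Divide by 16 repeatedly:
15350 ÷ 16 = 959 remainder 6 (6)
959 ÷ 16 = 59 remainder 15 (F)
59 ÷ 16 = 3 remainder 11 (B)
3 ÷ 16 = 0 remainder 3 (3)
Reading remainders bottom-up:
= 0x3BF6


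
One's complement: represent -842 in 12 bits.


Original: 001101001010
Invert all bits:
  bit 0: 0 → 1
  bit 1: 0 → 1
  bit 2: 1 → 0
  bit 3: 1 → 0
  bit 4: 0 → 1
  bit 5: 1 → 0
  bit 6: 0 → 1
  bit 7: 0 → 1
  bit 8: 1 → 0
  bit 9: 0 → 1
  bit 10: 1 → 0
  bit 11: 0 → 1
= 110010110101


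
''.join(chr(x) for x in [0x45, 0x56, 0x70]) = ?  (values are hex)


Codes (hex): 0x45 0x56 0x70
Per-code ASCII lookup:
  0x45 = 69  (range 65-90: uppercase, 69 - 65 = 4) → 'E'
  0x56 = 86  (range 65-90: uppercase, 86 - 65 = 21) → 'V'
  0x70 = 112  (range 97-122: lowercase, 112 - 97 = 15) → 'p'
= 'EVp'


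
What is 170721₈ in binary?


Each octal digit → 3 binary bits:
  1 = 001
  7 = 111
  0 = 000
  7 = 111
  2 = 010
  1 = 001
Concatenate: 001 111 000 111 010 001
= 001111000111010001


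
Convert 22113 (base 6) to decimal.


Positional values (base 6):
  3 × 6^0 = 3 × 1 = 3
  1 × 6^1 = 1 × 6 = 6
  1 × 6^2 = 1 × 36 = 36
  2 × 6^3 = 2 × 216 = 432
  2 × 6^4 = 2 × 1296 = 2592
Sum = 3 + 6 + 36 + 432 + 2592
= 3069


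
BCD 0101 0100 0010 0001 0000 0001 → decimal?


Each 4-bit group → digit:
  0101 → 5
  0100 → 4
  0010 → 2
  0001 → 1
  0000 → 0
  0001 → 1
= 542101


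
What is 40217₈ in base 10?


Positional values:
Position 0: 7 × 8^0 = 7
Position 1: 1 × 8^1 = 8
Position 2: 2 × 8^2 = 128
Position 3: 0 × 8^3 = 0
Position 4: 4 × 8^4 = 16384
Sum = 7 + 8 + 128 + 0 + 16384
= 16527


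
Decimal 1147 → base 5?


Divide by 5 repeatedly:
1147 ÷ 5 = 229 remainder 2
229 ÷ 5 = 45 remainder 4
45 ÷ 5 = 9 remainder 0
9 ÷ 5 = 1 remainder 4
1 ÷ 5 = 0 remainder 1
Reading remainders bottom-up:
= 14042


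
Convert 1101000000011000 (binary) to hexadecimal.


Group into 4-bit nibbles: 1101000000011000
  1101 = D
  0000 = 0
  0001 = 1
  1000 = 8
= 0xD018


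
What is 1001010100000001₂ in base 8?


Group into 3-bit groups: 001001010100000001
  001 = 1
  001 = 1
  010 = 2
  100 = 4
  000 = 0
  001 = 1
= 0o112401


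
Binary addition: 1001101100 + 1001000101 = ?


Align and add column by column (LSB to MSB, carry propagating):
  01001101100
+ 01001000101
  -----------
  col 0: 0 + 1 + 0 (carry in) = 1 → bit 1, carry out 0
  col 1: 0 + 0 + 0 (carry in) = 0 → bit 0, carry out 0
  col 2: 1 + 1 + 0 (carry in) = 2 → bit 0, carry out 1
  col 3: 1 + 0 + 1 (carry in) = 2 → bit 0, carry out 1
  col 4: 0 + 0 + 1 (carry in) = 1 → bit 1, carry out 0
  col 5: 1 + 0 + 0 (carry in) = 1 → bit 1, carry out 0
  col 6: 1 + 1 + 0 (carry in) = 2 → bit 0, carry out 1
  col 7: 0 + 0 + 1 (carry in) = 1 → bit 1, carry out 0
  col 8: 0 + 0 + 0 (carry in) = 0 → bit 0, carry out 0
  col 9: 1 + 1 + 0 (carry in) = 2 → bit 0, carry out 1
  col 10: 0 + 0 + 1 (carry in) = 1 → bit 1, carry out 0
Reading bits MSB→LSB: 10010110001
Strip leading zeros: 10010110001
= 10010110001


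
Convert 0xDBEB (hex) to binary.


Each hex digit → 4 binary bits:
  D = 1101
  B = 1011
  E = 1110
  B = 1011
Concatenate: 1101 1011 1110 1011
= 1101101111101011


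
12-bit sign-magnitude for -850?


Sign bit: 1 (negative)
Magnitude: 850 = 01101010010
= 101101010010


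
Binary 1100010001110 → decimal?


Positional values:
Bit 1: 1 × 2^1 = 2
Bit 2: 1 × 2^2 = 4
Bit 3: 1 × 2^3 = 8
Bit 7: 1 × 2^7 = 128
Bit 11: 1 × 2^11 = 2048
Bit 12: 1 × 2^12 = 4096
Sum = 2 + 4 + 8 + 128 + 2048 + 4096
= 6286


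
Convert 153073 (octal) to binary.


Each octal digit → 3 binary bits:
  1 = 001
  5 = 101
  3 = 011
  0 = 000
  7 = 111
  3 = 011
Concatenate: 001 101 011 000 111 011
= 001101011000111011


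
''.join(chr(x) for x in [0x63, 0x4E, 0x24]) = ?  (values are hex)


Codes (hex): 0x63 0x4E 0x24
Per-code ASCII lookup:
  0x63 = 99  (range 97-122: lowercase, 99 - 97 = 2) → 'c'
  0x4E = 78  (range 65-90: uppercase, 78 - 65 = 13) → 'N'
  0x24 = 36  (special character) → '$'
= 'cN$'


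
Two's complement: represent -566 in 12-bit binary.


Original: 001000110110
Step 1 - Invert all bits: 110111001001
Step 2 - Add 1: 110111001001 + 1
= 110111001010 (represents -566)


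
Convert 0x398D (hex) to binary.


Each hex digit → 4 binary bits:
  3 = 0011
  9 = 1001
  8 = 1000
  D = 1101
Concatenate: 0011 1001 1000 1101
= 0011100110001101


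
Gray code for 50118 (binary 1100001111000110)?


Binary: 1100001111000110
Gray code: G = B XOR (B >> 1)
B >> 1 = 0110000111100011
1100001111000110 XOR 0110000111100011:
  1 XOR 0 = 1
  1 XOR 1 = 0
  0 XOR 1 = 1
  0 XOR 0 = 0
  0 XOR 0 = 0
  0 XOR 0 = 0
  1 XOR 0 = 1
  1 XOR 1 = 0
  1 XOR 1 = 0
  1 XOR 1 = 0
  0 XOR 1 = 1
  0 XOR 0 = 0
  0 XOR 0 = 0
  1 XOR 0 = 1
  1 XOR 1 = 0
  0 XOR 1 = 1
= 1010001000100101


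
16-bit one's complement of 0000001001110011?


Original: 0000001001110011
Invert all bits:
  bit 0: 0 → 1
  bit 1: 0 → 1
  bit 2: 0 → 1
  bit 3: 0 → 1
  bit 4: 0 → 1
  bit 5: 0 → 1
  bit 6: 1 → 0
  bit 7: 0 → 1
  bit 8: 0 → 1
  bit 9: 1 → 0
  bit 10: 1 → 0
  bit 11: 1 → 0
  bit 12: 0 → 1
  bit 13: 0 → 1
  bit 14: 1 → 0
  bit 15: 1 → 0
= 1111110110001100


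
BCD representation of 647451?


Each digit → 4-bit binary:
  6 → 0110
  4 → 0100
  7 → 0111
  4 → 0100
  5 → 0101
  1 → 0001
= 0110 0100 0111 0100 0101 0001


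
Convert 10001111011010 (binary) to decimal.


Positional values:
Bit 1: 1 × 2^1 = 2
Bit 3: 1 × 2^3 = 8
Bit 4: 1 × 2^4 = 16
Bit 6: 1 × 2^6 = 64
Bit 7: 1 × 2^7 = 128
Bit 8: 1 × 2^8 = 256
Bit 9: 1 × 2^9 = 512
Bit 13: 1 × 2^13 = 8192
Sum = 2 + 8 + 16 + 64 + 128 + 256 + 512 + 8192
= 9178


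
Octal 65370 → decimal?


Positional values:
Position 0: 0 × 8^0 = 0
Position 1: 7 × 8^1 = 56
Position 2: 3 × 8^2 = 192
Position 3: 5 × 8^3 = 2560
Position 4: 6 × 8^4 = 24576
Sum = 0 + 56 + 192 + 2560 + 24576
= 27384


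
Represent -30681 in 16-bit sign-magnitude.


Sign bit: 1 (negative)
Magnitude: 30681 = 111011111011001
= 1111011111011001


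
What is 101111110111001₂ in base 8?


Group into 3-bit groups: 101111110111001
  101 = 5
  111 = 7
  110 = 6
  111 = 7
  001 = 1
= 0o57671


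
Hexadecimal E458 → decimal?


Positional values:
Position 0: 8 × 16^0 = 8 × 1 = 8
Position 1: 5 × 16^1 = 5 × 16 = 80
Position 2: 4 × 16^2 = 4 × 256 = 1024
Position 3: E × 16^3 = 14 × 4096 = 57344
Sum = 8 + 80 + 1024 + 57344
= 58456


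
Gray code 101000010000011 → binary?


Gray code: 101000010000011
MSB stays the same: 1
Each subsequent bit = prev_binary XOR current_gray:
  B[1] = 1 XOR 0 = 1
  B[2] = 1 XOR 1 = 0
  B[3] = 0 XOR 0 = 0
  B[4] = 0 XOR 0 = 0
  B[5] = 0 XOR 0 = 0
  B[6] = 0 XOR 0 = 0
  B[7] = 0 XOR 1 = 1
  B[8] = 1 XOR 0 = 1
  B[9] = 1 XOR 0 = 1
  B[10] = 1 XOR 0 = 1
  B[11] = 1 XOR 0 = 1
  B[12] = 1 XOR 0 = 1
  B[13] = 1 XOR 1 = 0
  B[14] = 0 XOR 1 = 1
= 110000011111101 (24829 decimal)


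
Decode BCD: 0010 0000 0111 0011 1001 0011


Each 4-bit group → digit:
  0010 → 2
  0000 → 0
  0111 → 7
  0011 → 3
  1001 → 9
  0011 → 3
= 207393


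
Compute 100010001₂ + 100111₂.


Align and add column by column (LSB to MSB, carry propagating):
  0100010001
+ 0000100111
  ----------
  col 0: 1 + 1 + 0 (carry in) = 2 → bit 0, carry out 1
  col 1: 0 + 1 + 1 (carry in) = 2 → bit 0, carry out 1
  col 2: 0 + 1 + 1 (carry in) = 2 → bit 0, carry out 1
  col 3: 0 + 0 + 1 (carry in) = 1 → bit 1, carry out 0
  col 4: 1 + 0 + 0 (carry in) = 1 → bit 1, carry out 0
  col 5: 0 + 1 + 0 (carry in) = 1 → bit 1, carry out 0
  col 6: 0 + 0 + 0 (carry in) = 0 → bit 0, carry out 0
  col 7: 0 + 0 + 0 (carry in) = 0 → bit 0, carry out 0
  col 8: 1 + 0 + 0 (carry in) = 1 → bit 1, carry out 0
  col 9: 0 + 0 + 0 (carry in) = 0 → bit 0, carry out 0
Reading bits MSB→LSB: 0100111000
Strip leading zeros: 100111000
= 100111000


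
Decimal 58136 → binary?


Divide by 2 repeatedly:
58136 ÷ 2 = 29068 remainder 0
29068 ÷ 2 = 14534 remainder 0
14534 ÷ 2 = 7267 remainder 0
7267 ÷ 2 = 3633 remainder 1
3633 ÷ 2 = 1816 remainder 1
1816 ÷ 2 = 908 remainder 0
908 ÷ 2 = 454 remainder 0
454 ÷ 2 = 227 remainder 0
227 ÷ 2 = 113 remainder 1
113 ÷ 2 = 56 remainder 1
56 ÷ 2 = 28 remainder 0
28 ÷ 2 = 14 remainder 0
14 ÷ 2 = 7 remainder 0
7 ÷ 2 = 3 remainder 1
3 ÷ 2 = 1 remainder 1
1 ÷ 2 = 0 remainder 1
Reading remainders bottom-up:
= 1110001100011000


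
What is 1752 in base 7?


Divide by 7 repeatedly:
1752 ÷ 7 = 250 remainder 2
250 ÷ 7 = 35 remainder 5
35 ÷ 7 = 5 remainder 0
5 ÷ 7 = 0 remainder 5
Reading remainders bottom-up:
= 5052


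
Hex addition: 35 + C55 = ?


Align and add column by column (LSB to MSB, each column mod 16 with carry):
  0035
+ 0C55
  ----
  col 0: 5(5) + 5(5) + 0 (carry in) = 10 → A(10), carry out 0
  col 1: 3(3) + 5(5) + 0 (carry in) = 8 → 8(8), carry out 0
  col 2: 0(0) + C(12) + 0 (carry in) = 12 → C(12), carry out 0
  col 3: 0(0) + 0(0) + 0 (carry in) = 0 → 0(0), carry out 0
Reading digits MSB→LSB: 0C8A
Strip leading zeros: C8A
= 0xC8A


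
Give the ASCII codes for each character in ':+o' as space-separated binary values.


String: ':+o'  (3 characters)
Per-character ASCII lookup:
  ':': special character: ':' = 58 → 111010
  '+': special character: '+' = 43 → 101011
  'o': lowercase starts at 97: 'o' = 97 + 14 = 111 → 1101111
= 111010 101011 1101111


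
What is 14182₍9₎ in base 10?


Positional values (base 9):
  2 × 9^0 = 2 × 1 = 2
  8 × 9^1 = 8 × 9 = 72
  1 × 9^2 = 1 × 81 = 81
  4 × 9^3 = 4 × 729 = 2916
  1 × 9^4 = 1 × 6561 = 6561
Sum = 2 + 72 + 81 + 2916 + 6561
= 9632


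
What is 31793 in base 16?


Divide by 16 repeatedly:
31793 ÷ 16 = 1987 remainder 1 (1)
1987 ÷ 16 = 124 remainder 3 (3)
124 ÷ 16 = 7 remainder 12 (C)
7 ÷ 16 = 0 remainder 7 (7)
Reading remainders bottom-up:
= 0x7C31


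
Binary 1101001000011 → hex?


Group into 4-bit nibbles: 0001101001000011
  0001 = 1
  1010 = A
  0100 = 4
  0011 = 3
= 0x1A43


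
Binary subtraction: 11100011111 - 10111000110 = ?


Align and subtract column by column (LSB to MSB, borrowing when needed):
  11100011111
- 10111000110
  -----------
  col 0: (1 - 0 borrow-in) - 0 → 1 - 0 = 1, borrow out 0
  col 1: (1 - 0 borrow-in) - 1 → 1 - 1 = 0, borrow out 0
  col 2: (1 - 0 borrow-in) - 1 → 1 - 1 = 0, borrow out 0
  col 3: (1 - 0 borrow-in) - 0 → 1 - 0 = 1, borrow out 0
  col 4: (1 - 0 borrow-in) - 0 → 1 - 0 = 1, borrow out 0
  col 5: (0 - 0 borrow-in) - 0 → 0 - 0 = 0, borrow out 0
  col 6: (0 - 0 borrow-in) - 1 → borrow from next column: (0+2) - 1 = 1, borrow out 1
  col 7: (0 - 1 borrow-in) - 1 → borrow from next column: (-1+2) - 1 = 0, borrow out 1
  col 8: (1 - 1 borrow-in) - 1 → borrow from next column: (0+2) - 1 = 1, borrow out 1
  col 9: (1 - 1 borrow-in) - 0 → 0 - 0 = 0, borrow out 0
  col 10: (1 - 0 borrow-in) - 1 → 1 - 1 = 0, borrow out 0
Reading bits MSB→LSB: 00101011001
Strip leading zeros: 101011001
= 101011001


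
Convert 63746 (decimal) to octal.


Divide by 8 repeatedly:
63746 ÷ 8 = 7968 remainder 2
7968 ÷ 8 = 996 remainder 0
996 ÷ 8 = 124 remainder 4
124 ÷ 8 = 15 remainder 4
15 ÷ 8 = 1 remainder 7
1 ÷ 8 = 0 remainder 1
Reading remainders bottom-up:
= 0o174402


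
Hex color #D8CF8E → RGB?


Hex: #D8CF8E
R = D8₁₆ = 216
G = CF₁₆ = 207
B = 8E₁₆ = 142
= RGB(216, 207, 142)


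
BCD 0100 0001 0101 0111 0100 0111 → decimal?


Each 4-bit group → digit:
  0100 → 4
  0001 → 1
  0101 → 5
  0111 → 7
  0100 → 4
  0111 → 7
= 415747


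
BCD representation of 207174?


Each digit → 4-bit binary:
  2 → 0010
  0 → 0000
  7 → 0111
  1 → 0001
  7 → 0111
  4 → 0100
= 0010 0000 0111 0001 0111 0100


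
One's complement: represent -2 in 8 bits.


Original: 00000010
Invert all bits:
  bit 0: 0 → 1
  bit 1: 0 → 1
  bit 2: 0 → 1
  bit 3: 0 → 1
  bit 4: 0 → 1
  bit 5: 0 → 1
  bit 6: 1 → 0
  bit 7: 0 → 1
= 11111101


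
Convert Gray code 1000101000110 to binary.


Gray code: 1000101000110
MSB stays the same: 1
Each subsequent bit = prev_binary XOR current_gray:
  B[1] = 1 XOR 0 = 1
  B[2] = 1 XOR 0 = 1
  B[3] = 1 XOR 0 = 1
  B[4] = 1 XOR 1 = 0
  B[5] = 0 XOR 0 = 0
  B[6] = 0 XOR 1 = 1
  B[7] = 1 XOR 0 = 1
  B[8] = 1 XOR 0 = 1
  B[9] = 1 XOR 0 = 1
  B[10] = 1 XOR 1 = 0
  B[11] = 0 XOR 1 = 1
  B[12] = 1 XOR 0 = 1
= 1111001111011 (7803 decimal)


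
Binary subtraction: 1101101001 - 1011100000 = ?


Align and subtract column by column (LSB to MSB, borrowing when needed):
  1101101001
- 1011100000
  ----------
  col 0: (1 - 0 borrow-in) - 0 → 1 - 0 = 1, borrow out 0
  col 1: (0 - 0 borrow-in) - 0 → 0 - 0 = 0, borrow out 0
  col 2: (0 - 0 borrow-in) - 0 → 0 - 0 = 0, borrow out 0
  col 3: (1 - 0 borrow-in) - 0 → 1 - 0 = 1, borrow out 0
  col 4: (0 - 0 borrow-in) - 0 → 0 - 0 = 0, borrow out 0
  col 5: (1 - 0 borrow-in) - 1 → 1 - 1 = 0, borrow out 0
  col 6: (1 - 0 borrow-in) - 1 → 1 - 1 = 0, borrow out 0
  col 7: (0 - 0 borrow-in) - 1 → borrow from next column: (0+2) - 1 = 1, borrow out 1
  col 8: (1 - 1 borrow-in) - 0 → 0 - 0 = 0, borrow out 0
  col 9: (1 - 0 borrow-in) - 1 → 1 - 1 = 0, borrow out 0
Reading bits MSB→LSB: 0010001001
Strip leading zeros: 10001001
= 10001001


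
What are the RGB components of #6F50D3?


Hex: #6F50D3
R = 6F₁₆ = 111
G = 50₁₆ = 80
B = D3₁₆ = 211
= RGB(111, 80, 211)


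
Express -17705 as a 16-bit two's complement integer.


Original: 0100010100101001
Step 1 - Invert all bits: 1011101011010110
Step 2 - Add 1: 1011101011010110 + 1
= 1011101011010111 (represents -17705)


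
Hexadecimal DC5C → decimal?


Positional values:
Position 0: C × 16^0 = 12 × 1 = 12
Position 1: 5 × 16^1 = 5 × 16 = 80
Position 2: C × 16^2 = 12 × 256 = 3072
Position 3: D × 16^3 = 13 × 4096 = 53248
Sum = 12 + 80 + 3072 + 53248
= 56412


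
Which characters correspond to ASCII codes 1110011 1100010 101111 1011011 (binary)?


Codes (binary): 1110011 1100010 101111 1011011
Per-code ASCII lookup:
  1110011 = 115  (range 97-122: lowercase, 115 - 97 = 18) → 's'
  1100010 = 98  (range 97-122: lowercase, 98 - 97 = 1) → 'b'
  101111 = 47  (special character) → '/'
  1011011 = 91  (special character) → '['
= 'sb/['


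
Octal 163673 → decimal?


Positional values:
Position 0: 3 × 8^0 = 3
Position 1: 7 × 8^1 = 56
Position 2: 6 × 8^2 = 384
Position 3: 3 × 8^3 = 1536
Position 4: 6 × 8^4 = 24576
Position 5: 1 × 8^5 = 32768
Sum = 3 + 56 + 384 + 1536 + 24576 + 32768
= 59323


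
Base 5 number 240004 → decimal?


Positional values (base 5):
  4 × 5^0 = 4 × 1 = 4
  0 × 5^1 = 0 × 5 = 0
  0 × 5^2 = 0 × 25 = 0
  0 × 5^3 = 0 × 125 = 0
  4 × 5^4 = 4 × 625 = 2500
  2 × 5^5 = 2 × 3125 = 6250
Sum = 4 + 0 + 0 + 0 + 2500 + 6250
= 8754


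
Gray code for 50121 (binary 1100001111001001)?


Binary: 1100001111001001
Gray code: G = B XOR (B >> 1)
B >> 1 = 0110000111100100
1100001111001001 XOR 0110000111100100:
  1 XOR 0 = 1
  1 XOR 1 = 0
  0 XOR 1 = 1
  0 XOR 0 = 0
  0 XOR 0 = 0
  0 XOR 0 = 0
  1 XOR 0 = 1
  1 XOR 1 = 0
  1 XOR 1 = 0
  1 XOR 1 = 0
  0 XOR 1 = 1
  0 XOR 0 = 0
  1 XOR 0 = 1
  0 XOR 1 = 1
  0 XOR 0 = 0
  1 XOR 0 = 1
= 1010001000101101


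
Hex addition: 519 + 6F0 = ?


Align and add column by column (LSB to MSB, each column mod 16 with carry):
  0519
+ 06F0
  ----
  col 0: 9(9) + 0(0) + 0 (carry in) = 9 → 9(9), carry out 0
  col 1: 1(1) + F(15) + 0 (carry in) = 16 → 0(0), carry out 1
  col 2: 5(5) + 6(6) + 1 (carry in) = 12 → C(12), carry out 0
  col 3: 0(0) + 0(0) + 0 (carry in) = 0 → 0(0), carry out 0
Reading digits MSB→LSB: 0C09
Strip leading zeros: C09
= 0xC09


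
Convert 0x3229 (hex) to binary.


Each hex digit → 4 binary bits:
  3 = 0011
  2 = 0010
  2 = 0010
  9 = 1001
Concatenate: 0011 0010 0010 1001
= 0011001000101001


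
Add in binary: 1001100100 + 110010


Align and add column by column (LSB to MSB, carry propagating):
  01001100100
+ 00000110010
  -----------
  col 0: 0 + 0 + 0 (carry in) = 0 → bit 0, carry out 0
  col 1: 0 + 1 + 0 (carry in) = 1 → bit 1, carry out 0
  col 2: 1 + 0 + 0 (carry in) = 1 → bit 1, carry out 0
  col 3: 0 + 0 + 0 (carry in) = 0 → bit 0, carry out 0
  col 4: 0 + 1 + 0 (carry in) = 1 → bit 1, carry out 0
  col 5: 1 + 1 + 0 (carry in) = 2 → bit 0, carry out 1
  col 6: 1 + 0 + 1 (carry in) = 2 → bit 0, carry out 1
  col 7: 0 + 0 + 1 (carry in) = 1 → bit 1, carry out 0
  col 8: 0 + 0 + 0 (carry in) = 0 → bit 0, carry out 0
  col 9: 1 + 0 + 0 (carry in) = 1 → bit 1, carry out 0
  col 10: 0 + 0 + 0 (carry in) = 0 → bit 0, carry out 0
Reading bits MSB→LSB: 01010010110
Strip leading zeros: 1010010110
= 1010010110


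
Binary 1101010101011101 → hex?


Group into 4-bit nibbles: 1101010101011101
  1101 = D
  0101 = 5
  0101 = 5
  1101 = D
= 0xD55D


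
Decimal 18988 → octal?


Divide by 8 repeatedly:
18988 ÷ 8 = 2373 remainder 4
2373 ÷ 8 = 296 remainder 5
296 ÷ 8 = 37 remainder 0
37 ÷ 8 = 4 remainder 5
4 ÷ 8 = 0 remainder 4
Reading remainders bottom-up:
= 0o45054


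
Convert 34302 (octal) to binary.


Each octal digit → 3 binary bits:
  3 = 011
  4 = 100
  3 = 011
  0 = 000
  2 = 010
Concatenate: 011 100 011 000 010
= 011100011000010


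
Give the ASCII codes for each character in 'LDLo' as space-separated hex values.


String: 'LDLo'  (4 characters)
Per-character ASCII lookup:
  'L': uppercase starts at 65: 'L' = 65 + 11 = 76 → 0x4C
  'D': uppercase starts at 65: 'D' = 65 + 3 = 68 → 0x44
  'L': uppercase starts at 65: 'L' = 65 + 11 = 76 → 0x4C
  'o': lowercase starts at 97: 'o' = 97 + 14 = 111 → 0x6F
= 0x4C 0x44 0x4C 0x6F


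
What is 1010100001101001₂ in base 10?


Positional values:
Bit 0: 1 × 2^0 = 1
Bit 3: 1 × 2^3 = 8
Bit 5: 1 × 2^5 = 32
Bit 6: 1 × 2^6 = 64
Bit 11: 1 × 2^11 = 2048
Bit 13: 1 × 2^13 = 8192
Bit 15: 1 × 2^15 = 32768
Sum = 1 + 8 + 32 + 64 + 2048 + 8192 + 32768
= 43113


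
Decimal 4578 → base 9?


Divide by 9 repeatedly:
4578 ÷ 9 = 508 remainder 6
508 ÷ 9 = 56 remainder 4
56 ÷ 9 = 6 remainder 2
6 ÷ 9 = 0 remainder 6
Reading remainders bottom-up:
= 6246


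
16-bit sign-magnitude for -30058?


Sign bit: 1 (negative)
Magnitude: 30058 = 111010101101010
= 1111010101101010


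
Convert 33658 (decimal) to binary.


Divide by 2 repeatedly:
33658 ÷ 2 = 16829 remainder 0
16829 ÷ 2 = 8414 remainder 1
8414 ÷ 2 = 4207 remainder 0
4207 ÷ 2 = 2103 remainder 1
2103 ÷ 2 = 1051 remainder 1
1051 ÷ 2 = 525 remainder 1
525 ÷ 2 = 262 remainder 1
262 ÷ 2 = 131 remainder 0
131 ÷ 2 = 65 remainder 1
65 ÷ 2 = 32 remainder 1
32 ÷ 2 = 16 remainder 0
16 ÷ 2 = 8 remainder 0
8 ÷ 2 = 4 remainder 0
4 ÷ 2 = 2 remainder 0
2 ÷ 2 = 1 remainder 0
1 ÷ 2 = 0 remainder 1
Reading remainders bottom-up:
= 1000001101111010
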